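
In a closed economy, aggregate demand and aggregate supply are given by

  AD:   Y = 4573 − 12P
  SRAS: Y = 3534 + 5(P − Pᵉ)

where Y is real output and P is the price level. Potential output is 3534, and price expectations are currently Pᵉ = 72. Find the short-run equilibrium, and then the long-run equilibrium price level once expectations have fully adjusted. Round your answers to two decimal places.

Short run: P = 82.29, Y = 3585.47. Long run: P = 86.58.

Short run: with Pᵉ = 72, SRAS is Y = 3174 + 5P. Setting AD = SRAS gives 1399 = 17P, so P = 82.29 and Y = 4573 − 12P = 3585.47.
Output 3585.47 is above potential 3534, so over time expected prices rise and SRAS shifts left until Y returns to 3534.
Long run: Y = 3534 on the AD curve gives 3534 = 4573 − 12P, so P = 86.58.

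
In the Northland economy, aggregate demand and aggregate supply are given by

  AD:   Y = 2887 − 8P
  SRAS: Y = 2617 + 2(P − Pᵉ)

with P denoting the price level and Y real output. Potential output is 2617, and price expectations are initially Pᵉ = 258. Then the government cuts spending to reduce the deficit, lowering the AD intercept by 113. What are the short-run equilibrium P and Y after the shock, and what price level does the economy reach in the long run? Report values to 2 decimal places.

AD shifts left: new AD is Y = 2774 − 8P. With Pᵉ = 258, SRAS is Y = 2101 + 2P.
Short run: 2774 − 8P = 2101 + 2P gives 673 = 10P, so P = 67.30 and Y = 2774 − 8P = 2235.60.
Y = 2235.60 is below potential 2617; expectations adjust and SRAS shifts right until Y = 2617.
Long run: on the new AD curve, 2617 = 2774 − 8P gives P = 19.63.

Short run: P = 67.30, Y = 2235.60. Long run: P = 19.63.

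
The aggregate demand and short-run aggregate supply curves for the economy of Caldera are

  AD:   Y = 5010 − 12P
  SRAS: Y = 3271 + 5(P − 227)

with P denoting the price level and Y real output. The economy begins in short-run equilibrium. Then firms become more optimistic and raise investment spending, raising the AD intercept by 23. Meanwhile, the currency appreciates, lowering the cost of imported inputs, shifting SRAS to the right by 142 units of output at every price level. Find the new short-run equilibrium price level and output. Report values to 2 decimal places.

P = 162.06, Y = 3088.29

After both shocks: AD is Y = 5033 − 12P and SRAS is Y = 2278 + 5P.
Setting them equal: 2755 = 17P, so P = 162.06.
Substituting into AD, Y = 3088.29.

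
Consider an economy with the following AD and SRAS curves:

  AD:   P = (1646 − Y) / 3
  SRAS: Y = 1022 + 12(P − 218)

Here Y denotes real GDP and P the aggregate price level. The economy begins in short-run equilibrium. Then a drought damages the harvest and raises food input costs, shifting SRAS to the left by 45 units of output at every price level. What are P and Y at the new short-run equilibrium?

P = 219, Y = 989

This is a negative supply shock: SRAS shifts left.
New SRAS: Y = 12P − 1639.
Set AD = SRAS: 1646 − 3P = 12P − 1639, so 3285 = 15P and P = 219.
Y = 1646 − 3·219 = 989.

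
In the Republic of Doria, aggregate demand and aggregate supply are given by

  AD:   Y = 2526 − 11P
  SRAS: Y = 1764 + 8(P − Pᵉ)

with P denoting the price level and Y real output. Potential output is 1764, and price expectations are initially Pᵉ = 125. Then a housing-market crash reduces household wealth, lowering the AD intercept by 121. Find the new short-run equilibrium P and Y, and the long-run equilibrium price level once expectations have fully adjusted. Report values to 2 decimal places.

Short run: P = 86.37, Y = 1454.95. Long run: P = 58.27.

AD shifts left: new AD is Y = 2405 − 11P. With Pᵉ = 125, SRAS is Y = 764 + 8P.
Short run: 2405 − 11P = 764 + 8P gives 1641 = 19P, so P = 86.37 and Y = 2405 − 11P = 1454.95.
Y = 1454.95 is below potential 1764; expectations adjust and SRAS shifts right until Y = 1764.
Long run: on the new AD curve, 1764 = 2405 − 11P gives P = 58.27.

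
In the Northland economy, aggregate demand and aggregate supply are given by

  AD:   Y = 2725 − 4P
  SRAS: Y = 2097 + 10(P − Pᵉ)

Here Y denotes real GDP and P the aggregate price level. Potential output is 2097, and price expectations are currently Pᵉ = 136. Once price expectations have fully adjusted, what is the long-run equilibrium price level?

Long-run P = 157

Short run: with Pᵉ = 136, SRAS is Y = 737 + 10P. Setting AD = SRAS gives 1988 = 14P, so P = 142 and Y = 2725 − 4·142 = 2157.
Output 2157 is above potential 2097, so over time expected prices rise and SRAS shifts left until Y returns to 2097.
Long run: Y = 2097 on the AD curve gives 2097 = 2725 − 4P, so P = 157.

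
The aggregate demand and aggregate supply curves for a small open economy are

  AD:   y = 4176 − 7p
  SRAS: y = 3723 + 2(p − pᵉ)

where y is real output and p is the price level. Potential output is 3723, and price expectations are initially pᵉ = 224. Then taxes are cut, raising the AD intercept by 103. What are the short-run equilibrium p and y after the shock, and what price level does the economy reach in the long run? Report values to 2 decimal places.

AD shifts right: new AD is y = 4279 − 7p. With pᵉ = 224, SRAS is y = 3275 + 2p.
Short run: 4279 − 7p = 3275 + 2p gives 1004 = 9p, so p = 111.56 and y = 4279 − 7p = 3498.11.
y = 3498.11 is below potential 3723; expectations adjust and SRAS shifts right until y = 3723.
Long run: on the new AD curve, 3723 = 4279 − 7p gives p = 79.43.

Short run: p = 111.56, y = 3498.11. Long run: p = 79.43.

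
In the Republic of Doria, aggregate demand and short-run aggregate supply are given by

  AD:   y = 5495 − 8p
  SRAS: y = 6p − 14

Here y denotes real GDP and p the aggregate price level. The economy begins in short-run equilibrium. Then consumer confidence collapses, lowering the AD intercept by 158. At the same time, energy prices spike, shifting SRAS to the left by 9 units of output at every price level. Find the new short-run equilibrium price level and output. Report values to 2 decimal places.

After both shocks: AD is y = 5337 − 8p and SRAS is y = 6p − 23.
Setting them equal: 5360 = 14p, so p = 382.86.
Substituting into AD, y = 2274.14.

p = 382.86, y = 2274.14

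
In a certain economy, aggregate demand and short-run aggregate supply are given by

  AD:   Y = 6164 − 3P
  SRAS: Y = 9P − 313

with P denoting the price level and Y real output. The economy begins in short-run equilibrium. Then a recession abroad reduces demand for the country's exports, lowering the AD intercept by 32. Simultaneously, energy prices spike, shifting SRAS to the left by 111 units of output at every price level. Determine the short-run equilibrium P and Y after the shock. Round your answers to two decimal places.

P = 546.33, Y = 4493.00

After both shocks: AD is Y = 6132 − 3P and SRAS is Y = 9P − 424.
Setting them equal: 6556 = 12P, so P = 546.33.
Substituting into AD, Y = 4493.00.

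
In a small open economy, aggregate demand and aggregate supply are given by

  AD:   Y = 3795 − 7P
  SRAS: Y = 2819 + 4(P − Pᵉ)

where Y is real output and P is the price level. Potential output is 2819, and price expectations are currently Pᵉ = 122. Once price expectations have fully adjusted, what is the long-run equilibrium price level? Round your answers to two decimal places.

Short run: with Pᵉ = 122, SRAS is Y = 2331 + 4P. Setting AD = SRAS gives 1464 = 11P, so P = 133.09 and Y = 3795 − 7P = 2863.36.
Output 2863.36 is above potential 2819, so over time expected prices rise and SRAS shifts left until Y returns to 2819.
Long run: Y = 2819 on the AD curve gives 2819 = 3795 − 7P, so P = 139.43.

Long-run P = 139.43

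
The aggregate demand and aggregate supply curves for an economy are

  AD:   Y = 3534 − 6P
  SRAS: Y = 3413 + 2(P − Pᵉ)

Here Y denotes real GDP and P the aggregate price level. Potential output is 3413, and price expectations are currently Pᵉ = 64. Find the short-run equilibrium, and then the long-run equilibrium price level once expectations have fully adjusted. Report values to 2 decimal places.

Short run: with Pᵉ = 64, SRAS is Y = 3285 + 2P. Setting AD = SRAS gives 249 = 8P, so P = 31.13 and Y = 3534 − 6P = 3347.25.
Output 3347.25 is below potential 3413, so over time expected prices fall and SRAS shifts right until Y returns to 3413.
Long run: Y = 3413 on the AD curve gives 3413 = 3534 − 6P, so P = 20.17.

Short run: P = 31.13, Y = 3347.25. Long run: P = 20.17.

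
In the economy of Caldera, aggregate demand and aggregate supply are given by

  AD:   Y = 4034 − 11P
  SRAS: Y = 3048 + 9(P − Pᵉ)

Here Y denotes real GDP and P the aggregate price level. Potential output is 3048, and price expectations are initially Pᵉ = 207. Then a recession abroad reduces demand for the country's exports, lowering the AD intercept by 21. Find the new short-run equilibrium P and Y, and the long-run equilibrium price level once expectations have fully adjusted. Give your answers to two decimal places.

AD shifts left: new AD is Y = 4013 − 11P. With Pᵉ = 207, SRAS is Y = 1185 + 9P.
Short run: 4013 − 11P = 1185 + 9P gives 2828 = 20P, so P = 141.40 and Y = 4013 − 11P = 2457.60.
Y = 2457.60 is below potential 3048; expectations adjust and SRAS shifts right until Y = 3048.
Long run: on the new AD curve, 3048 = 4013 − 11P gives P = 87.73.

Short run: P = 141.40, Y = 2457.60. Long run: P = 87.73.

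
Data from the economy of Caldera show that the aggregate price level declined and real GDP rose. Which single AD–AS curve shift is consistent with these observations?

SRAS shifted right

P fell and Y rose. An AD shift moves P and Y in the same direction; an SRAS shift moves them in opposite directions.
Here P and Y moved in opposite directions, so the SRAS curve shifted.
Since Y rose, SRAS shifted right.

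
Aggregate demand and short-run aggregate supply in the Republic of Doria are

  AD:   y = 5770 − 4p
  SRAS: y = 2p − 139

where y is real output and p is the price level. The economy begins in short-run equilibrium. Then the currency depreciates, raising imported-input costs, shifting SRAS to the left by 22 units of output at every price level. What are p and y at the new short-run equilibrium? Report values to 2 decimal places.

p = 988.50, y = 1816.00

This is a negative supply shock: SRAS shifts left.
New SRAS: y = 2p − 161.
Set AD = SRAS: 5770 − 4p = 2p − 161, so 5931 = 6p and p = 988.50.
Substituting into AD, y = 1816.00.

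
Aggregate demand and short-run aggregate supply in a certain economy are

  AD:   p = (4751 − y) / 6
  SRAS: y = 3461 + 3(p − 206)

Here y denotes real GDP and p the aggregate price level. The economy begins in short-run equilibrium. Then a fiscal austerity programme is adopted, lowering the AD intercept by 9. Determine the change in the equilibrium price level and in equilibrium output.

Δp = -1, Δy = -3

This is a negative demand shock: AD shifts left.
New AD: y = 4742 − 6p.
SRAS can be written y = 2843 + 3p.
Set AD = SRAS: 4742 − 6p = 2843 + 3p, so 1899 = 9p and p = 211.
y = 4742 − 6·211 = 3476.
Initially p = 212, y = 3479, so Δp = -1 and Δy = -3.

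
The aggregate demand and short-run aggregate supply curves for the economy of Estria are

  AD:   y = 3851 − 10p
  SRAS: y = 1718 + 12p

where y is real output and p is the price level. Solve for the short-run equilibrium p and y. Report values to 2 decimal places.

Set AD = SRAS: 3851 − 10p = 1718 + 12p, so 2133 = 22p and p = 96.95.
Substituting into AD, y = 3851 − 10p = 2881.45.

p = 96.95, y = 2881.45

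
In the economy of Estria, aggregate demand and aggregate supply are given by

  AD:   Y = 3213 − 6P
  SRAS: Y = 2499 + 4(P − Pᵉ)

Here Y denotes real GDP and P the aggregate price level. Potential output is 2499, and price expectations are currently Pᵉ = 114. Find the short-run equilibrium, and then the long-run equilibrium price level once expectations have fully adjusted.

Short run: with Pᵉ = 114, SRAS is Y = 2043 + 4P. Setting AD = SRAS gives 1170 = 10P, so P = 117 and Y = 3213 − 6·117 = 2511.
Output 2511 is above potential 2499, so over time expected prices rise and SRAS shifts left until Y returns to 2499.
Long run: Y = 2499 on the AD curve gives 2499 = 3213 − 6P, so P = 119.

Short run: P = 117, Y = 2511. Long run: P = 119.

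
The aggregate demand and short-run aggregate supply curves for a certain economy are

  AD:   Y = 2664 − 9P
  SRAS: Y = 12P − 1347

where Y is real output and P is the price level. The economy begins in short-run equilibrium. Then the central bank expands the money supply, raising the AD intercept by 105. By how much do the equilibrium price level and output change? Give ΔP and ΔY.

This is a positive demand shock: AD shifts right.
New AD: Y = 2769 − 9P.
Set AD = SRAS: 2769 − 9P = 12P − 1347, so 4116 = 21P and P = 196.
Y = 2769 − 9·196 = 1005.
Initially P = 191, Y = 945, so ΔP = +5 and ΔY = +60.

ΔP = +5, ΔY = +60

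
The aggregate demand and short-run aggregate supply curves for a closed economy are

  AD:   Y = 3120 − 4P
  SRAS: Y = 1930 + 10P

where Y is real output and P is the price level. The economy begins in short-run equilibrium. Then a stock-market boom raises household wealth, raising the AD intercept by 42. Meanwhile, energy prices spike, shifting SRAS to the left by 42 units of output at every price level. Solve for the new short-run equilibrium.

After both shocks: AD is Y = 3162 − 4P and SRAS is Y = 1888 + 10P.
Setting them equal: 1274 = 14P, so P = 91.
Y = 3162 − 4·91 = 2798.

P = 91, Y = 2798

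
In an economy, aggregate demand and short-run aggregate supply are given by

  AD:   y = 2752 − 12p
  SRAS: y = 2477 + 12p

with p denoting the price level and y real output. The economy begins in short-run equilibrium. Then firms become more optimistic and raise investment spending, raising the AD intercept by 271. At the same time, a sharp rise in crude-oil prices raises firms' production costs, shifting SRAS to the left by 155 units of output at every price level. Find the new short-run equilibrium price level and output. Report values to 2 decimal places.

After both shocks: AD is y = 3023 − 12p and SRAS is y = 2322 + 12p.
Setting them equal: 701 = 24p, so p = 29.21.
Substituting into AD, y = 2672.50.

p = 29.21, y = 2672.50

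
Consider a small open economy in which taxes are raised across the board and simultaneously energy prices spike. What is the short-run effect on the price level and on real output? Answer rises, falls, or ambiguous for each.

The first event is a negative demand shock: AD shifts left, which by itself pushes P down and Y down.
The second is an adverse supply shock: SRAS shifts left, which by itself pushes P up and Y down.
The two shocks push P in opposite directions, so the effect on P is ambiguous. Both shocks push Y down, so Y falls.

Price level: ambiguous; output: falls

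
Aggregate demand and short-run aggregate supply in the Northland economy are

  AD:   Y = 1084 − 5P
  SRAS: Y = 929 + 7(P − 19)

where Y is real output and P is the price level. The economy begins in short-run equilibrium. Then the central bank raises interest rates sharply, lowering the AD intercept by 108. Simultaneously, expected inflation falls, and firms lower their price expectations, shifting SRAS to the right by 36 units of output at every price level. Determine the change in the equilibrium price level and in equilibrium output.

ΔP = -12, ΔY = -48

After both shocks: AD is Y = 976 − 5P and SRAS is Y = 832 + 7P.
Setting them equal: 144 = 12P, so P = 12.
Y = 976 − 5·12 = 916.
Initially P = 24, Y = 964, so ΔP = -12 and ΔY = -48.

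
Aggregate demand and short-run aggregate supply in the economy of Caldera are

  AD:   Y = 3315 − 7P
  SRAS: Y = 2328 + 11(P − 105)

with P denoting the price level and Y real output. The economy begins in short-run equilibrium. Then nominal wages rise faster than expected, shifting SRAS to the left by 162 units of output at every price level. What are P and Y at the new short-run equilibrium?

This is a negative supply shock: SRAS shifts left.
New SRAS: Y = 1011 + 11P.
Set AD = SRAS: 3315 − 7P = 1011 + 11P, so 2304 = 18P and P = 128.
Y = 3315 − 7·128 = 2419.

P = 128, Y = 2419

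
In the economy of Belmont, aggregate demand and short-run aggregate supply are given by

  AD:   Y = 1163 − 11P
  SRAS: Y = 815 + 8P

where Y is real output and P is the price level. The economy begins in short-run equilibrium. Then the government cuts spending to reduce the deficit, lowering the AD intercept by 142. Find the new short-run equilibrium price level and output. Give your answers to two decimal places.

This is a negative demand shock: AD shifts left.
New AD: Y = 1021 − 11P.
Set AD = SRAS: 1021 − 11P = 815 + 8P, so 206 = 19P and P = 10.84.
Substituting into AD, Y = 901.74.

P = 10.84, Y = 901.74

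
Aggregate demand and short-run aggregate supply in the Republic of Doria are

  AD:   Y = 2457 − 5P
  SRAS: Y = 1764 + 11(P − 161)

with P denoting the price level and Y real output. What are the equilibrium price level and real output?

Write SRAS as Y = 1764 + 11P − 1771 = 11P − 7.
Set AD = SRAS: 2457 − 5P = 11P − 7, so 2464 = 16P and P = 154.
Then Y = 2457 − 5·154 = 1687.

P = 154, Y = 1687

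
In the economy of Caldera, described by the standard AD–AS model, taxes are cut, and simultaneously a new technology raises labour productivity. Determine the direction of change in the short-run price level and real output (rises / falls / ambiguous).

The first event is a positive demand shock: AD shifts right, which by itself pushes P up and Y up.
The second is a favourable supply shock: SRAS shifts right, which by itself pushes P down and Y up.
The two shocks push P in opposite directions, so the effect on P is ambiguous. Both shocks push Y up, so Y rises.

Price level: ambiguous; output: rises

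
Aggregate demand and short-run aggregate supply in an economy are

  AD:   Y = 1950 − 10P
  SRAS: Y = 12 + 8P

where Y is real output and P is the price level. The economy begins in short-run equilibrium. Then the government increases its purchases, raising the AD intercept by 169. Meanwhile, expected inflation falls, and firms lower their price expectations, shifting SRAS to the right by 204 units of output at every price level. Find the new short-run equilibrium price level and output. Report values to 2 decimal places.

After both shocks: AD is Y = 2119 − 10P and SRAS is Y = 216 + 8P.
Setting them equal: 1903 = 18P, so P = 105.72.
Substituting into AD, Y = 1061.78.

P = 105.72, Y = 1061.78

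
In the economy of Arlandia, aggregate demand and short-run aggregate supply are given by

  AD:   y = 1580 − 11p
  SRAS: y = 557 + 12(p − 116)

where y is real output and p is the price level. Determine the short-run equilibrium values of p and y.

p = 105, y = 425

Write SRAS as y = 557 + 12p − 1392 = 12p − 835.
Set AD = SRAS: 1580 − 11p = 12p − 835, so 2415 = 23p and p = 105.
Then y = 1580 − 11·105 = 425.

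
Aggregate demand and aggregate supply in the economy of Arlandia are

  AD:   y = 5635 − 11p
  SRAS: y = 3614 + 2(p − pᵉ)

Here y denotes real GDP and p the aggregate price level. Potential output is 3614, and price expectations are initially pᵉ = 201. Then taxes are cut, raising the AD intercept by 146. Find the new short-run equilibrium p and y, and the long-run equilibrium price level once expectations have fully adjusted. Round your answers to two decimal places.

AD shifts right: new AD is y = 5781 − 11p. With pᵉ = 201, SRAS is y = 3212 + 2p.
Short run: 5781 − 11p = 3212 + 2p gives 2569 = 13p, so p = 197.62 and y = 5781 − 11p = 3607.23.
y = 3607.23 is below potential 3614; expectations adjust and SRAS shifts right until y = 3614.
Long run: on the new AD curve, 3614 = 5781 − 11p gives p = 197.00.

Short run: p = 197.62, y = 3607.23. Long run: p = 197.00.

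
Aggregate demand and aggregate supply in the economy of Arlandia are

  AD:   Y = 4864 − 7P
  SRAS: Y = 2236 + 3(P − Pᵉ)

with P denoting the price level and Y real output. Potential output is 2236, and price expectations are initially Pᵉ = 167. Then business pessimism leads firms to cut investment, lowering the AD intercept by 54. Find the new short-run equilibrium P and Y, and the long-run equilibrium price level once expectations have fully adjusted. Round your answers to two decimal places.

AD shifts left: new AD is Y = 4810 − 7P. With Pᵉ = 167, SRAS is Y = 1735 + 3P.
Short run: 4810 − 7P = 1735 + 3P gives 3075 = 10P, so P = 307.50 and Y = 4810 − 7P = 2657.50.
Y = 2657.50 is above potential 2236; expectations adjust and SRAS shifts left until Y = 2236.
Long run: on the new AD curve, 2236 = 4810 − 7P gives P = 367.71.

Short run: P = 307.50, Y = 2657.50. Long run: P = 367.71.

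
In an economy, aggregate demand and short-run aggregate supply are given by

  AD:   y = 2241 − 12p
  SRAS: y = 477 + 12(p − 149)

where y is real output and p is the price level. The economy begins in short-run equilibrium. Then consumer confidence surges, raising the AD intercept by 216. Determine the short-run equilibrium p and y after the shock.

This is a positive demand shock: AD shifts right.
New AD: y = 2457 − 12p.
SRAS can be written y = 12p − 1311.
Set AD = SRAS: 2457 − 12p = 12p − 1311, so 3768 = 24p and p = 157.
y = 2457 − 12·157 = 573.

p = 157, y = 573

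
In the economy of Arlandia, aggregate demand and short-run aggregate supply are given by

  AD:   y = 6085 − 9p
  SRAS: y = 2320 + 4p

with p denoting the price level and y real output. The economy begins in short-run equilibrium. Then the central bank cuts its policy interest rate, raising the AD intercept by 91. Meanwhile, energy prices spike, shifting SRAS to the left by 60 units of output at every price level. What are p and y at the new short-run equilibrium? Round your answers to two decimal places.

After both shocks: AD is y = 6176 − 9p and SRAS is y = 2260 + 4p.
Setting them equal: 3916 = 13p, so p = 301.23.
Substituting into AD, y = 3464.92.

p = 301.23, y = 3464.92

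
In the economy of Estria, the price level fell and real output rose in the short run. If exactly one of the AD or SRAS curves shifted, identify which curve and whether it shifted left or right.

SRAS shifted right

P fell and Y rose. An AD shift moves P and Y in the same direction; an SRAS shift moves them in opposite directions.
Here P and Y moved in opposite directions, so the SRAS curve shifted.
Since Y rose, SRAS shifted right.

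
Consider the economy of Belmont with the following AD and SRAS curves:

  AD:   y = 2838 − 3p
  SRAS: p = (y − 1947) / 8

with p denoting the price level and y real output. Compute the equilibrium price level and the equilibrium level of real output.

Rearrange SRAS to y = 1947 + 8p.
Set AD = SRAS: 2838 − 3p = 1947 + 8p, so 891 = 11p and p = 81.
Then y = 2838 − 3·81 = 2595.

p = 81, y = 2595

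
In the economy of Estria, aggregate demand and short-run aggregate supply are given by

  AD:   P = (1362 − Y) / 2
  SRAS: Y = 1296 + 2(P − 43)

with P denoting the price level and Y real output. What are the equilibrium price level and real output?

P = 38, Y = 1286

Write SRAS as Y = 1296 + 2P − 86 = 1210 + 2P.
Rearrange AD to Y = 1362 − 2P.
Set AD = SRAS: 1362 − 2P = 1210 + 2P, so 152 = 4P and P = 38.
Then Y = 1362 − 2·38 = 1286.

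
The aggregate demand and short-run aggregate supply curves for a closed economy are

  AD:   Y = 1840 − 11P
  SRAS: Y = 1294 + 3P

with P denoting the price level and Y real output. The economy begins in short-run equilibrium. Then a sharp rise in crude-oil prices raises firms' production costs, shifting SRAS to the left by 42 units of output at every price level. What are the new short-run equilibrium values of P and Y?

This is a negative supply shock: SRAS shifts left.
New SRAS: Y = 1252 + 3P.
Set AD = SRAS: 1840 − 11P = 1252 + 3P, so 588 = 14P and P = 42.
Y = 1840 − 11·42 = 1378.

P = 42, Y = 1378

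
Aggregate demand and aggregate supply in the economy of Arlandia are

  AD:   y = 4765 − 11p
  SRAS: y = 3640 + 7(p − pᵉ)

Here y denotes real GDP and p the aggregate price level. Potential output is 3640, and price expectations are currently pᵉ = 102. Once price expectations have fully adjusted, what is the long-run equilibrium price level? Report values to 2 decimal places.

Long-run p = 102.27

Short run: with pᵉ = 102, SRAS is y = 2926 + 7p. Setting AD = SRAS gives 1839 = 18p, so p = 102.17 and y = 4765 − 11p = 3641.17.
Output 3641.17 is above potential 3640, so over time expected prices rise and SRAS shifts left until y returns to 3640.
Long run: y = 3640 on the AD curve gives 3640 = 4765 − 11p, so p = 102.27.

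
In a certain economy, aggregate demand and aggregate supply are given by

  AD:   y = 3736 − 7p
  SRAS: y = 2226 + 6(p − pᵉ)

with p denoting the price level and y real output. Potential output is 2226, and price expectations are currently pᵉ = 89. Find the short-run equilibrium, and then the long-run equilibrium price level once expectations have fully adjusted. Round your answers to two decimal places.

Short run: p = 157.23, y = 2635.38. Long run: p = 215.71.

Short run: with pᵉ = 89, SRAS is y = 1692 + 6p. Setting AD = SRAS gives 2044 = 13p, so p = 157.23 and y = 3736 − 7p = 2635.38.
Output 2635.38 is above potential 2226, so over time expected prices rise and SRAS shifts left until y returns to 2226.
Long run: y = 2226 on the AD curve gives 2226 = 3736 − 7p, so p = 215.71.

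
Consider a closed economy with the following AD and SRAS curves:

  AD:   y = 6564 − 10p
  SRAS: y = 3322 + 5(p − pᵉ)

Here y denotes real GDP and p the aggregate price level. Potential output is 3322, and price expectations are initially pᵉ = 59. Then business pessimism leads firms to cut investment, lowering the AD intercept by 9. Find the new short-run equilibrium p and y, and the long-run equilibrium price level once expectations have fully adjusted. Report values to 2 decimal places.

AD shifts left: new AD is y = 6555 − 10p. With pᵉ = 59, SRAS is y = 3027 + 5p.
Short run: 6555 − 10p = 3027 + 5p gives 3528 = 15p, so p = 235.20 and y = 6555 − 10p = 4203.00.
y = 4203.00 is above potential 3322; expectations adjust and SRAS shifts left until y = 3322.
Long run: on the new AD curve, 3322 = 6555 − 10p gives p = 323.30.

Short run: p = 235.20, y = 4203.00. Long run: p = 323.30.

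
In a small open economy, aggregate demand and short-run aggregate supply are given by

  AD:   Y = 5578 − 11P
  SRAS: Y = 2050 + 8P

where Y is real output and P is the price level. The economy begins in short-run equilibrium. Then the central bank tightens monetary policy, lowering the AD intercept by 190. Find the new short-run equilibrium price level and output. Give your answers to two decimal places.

P = 175.68, Y = 3455.47

This is a negative demand shock: AD shifts left.
New AD: Y = 5388 − 11P.
Set AD = SRAS: 5388 − 11P = 2050 + 8P, so 3338 = 19P and P = 175.68.
Substituting into AD, Y = 3455.47.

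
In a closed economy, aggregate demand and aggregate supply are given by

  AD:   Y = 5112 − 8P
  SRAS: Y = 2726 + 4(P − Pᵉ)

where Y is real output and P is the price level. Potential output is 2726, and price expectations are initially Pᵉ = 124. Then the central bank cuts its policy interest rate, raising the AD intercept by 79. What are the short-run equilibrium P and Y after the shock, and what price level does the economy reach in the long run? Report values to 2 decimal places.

AD shifts right: new AD is Y = 5191 − 8P. With Pᵉ = 124, SRAS is Y = 2230 + 4P.
Short run: 5191 − 8P = 2230 + 4P gives 2961 = 12P, so P = 246.75 and Y = 5191 − 8P = 3217.00.
Y = 3217.00 is above potential 2726; expectations adjust and SRAS shifts left until Y = 2726.
Long run: on the new AD curve, 2726 = 5191 − 8P gives P = 308.13.

Short run: P = 246.75, Y = 3217.00. Long run: P = 308.13.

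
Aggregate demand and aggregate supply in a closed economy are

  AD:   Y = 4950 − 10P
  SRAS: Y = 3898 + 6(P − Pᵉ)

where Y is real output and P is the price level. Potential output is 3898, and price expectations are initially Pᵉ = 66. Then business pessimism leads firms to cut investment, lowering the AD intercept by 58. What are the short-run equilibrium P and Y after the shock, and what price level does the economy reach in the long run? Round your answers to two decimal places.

AD shifts left: new AD is Y = 4892 − 10P. With Pᵉ = 66, SRAS is Y = 3502 + 6P.
Short run: 4892 − 10P = 3502 + 6P gives 1390 = 16P, so P = 86.88 and Y = 4892 − 10P = 4023.25.
Y = 4023.25 is above potential 3898; expectations adjust and SRAS shifts left until Y = 3898.
Long run: on the new AD curve, 3898 = 4892 − 10P gives P = 99.40.

Short run: P = 86.88, Y = 4023.25. Long run: P = 99.40.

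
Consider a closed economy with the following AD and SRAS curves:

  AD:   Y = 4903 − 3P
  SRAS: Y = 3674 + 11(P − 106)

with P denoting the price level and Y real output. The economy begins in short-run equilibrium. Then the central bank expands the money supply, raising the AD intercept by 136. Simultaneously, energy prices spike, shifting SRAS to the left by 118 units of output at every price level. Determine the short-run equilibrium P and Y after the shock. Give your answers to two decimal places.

After both shocks: AD is Y = 5039 − 3P and SRAS is Y = 2390 + 11P.
Setting them equal: 2649 = 14P, so P = 189.21.
Substituting into AD, Y = 4471.36.

P = 189.21, Y = 4471.36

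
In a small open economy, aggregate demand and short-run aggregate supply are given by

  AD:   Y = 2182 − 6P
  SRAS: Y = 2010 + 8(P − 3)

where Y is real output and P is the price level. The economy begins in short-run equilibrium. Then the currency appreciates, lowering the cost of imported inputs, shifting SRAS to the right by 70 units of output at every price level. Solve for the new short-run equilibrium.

P = 9, Y = 2128

This is a positive supply shock: SRAS shifts right.
New SRAS: Y = 2056 + 8P.
Set AD = SRAS: 2182 − 6P = 2056 + 8P, so 126 = 14P and P = 9.
Y = 2182 − 6·9 = 2128.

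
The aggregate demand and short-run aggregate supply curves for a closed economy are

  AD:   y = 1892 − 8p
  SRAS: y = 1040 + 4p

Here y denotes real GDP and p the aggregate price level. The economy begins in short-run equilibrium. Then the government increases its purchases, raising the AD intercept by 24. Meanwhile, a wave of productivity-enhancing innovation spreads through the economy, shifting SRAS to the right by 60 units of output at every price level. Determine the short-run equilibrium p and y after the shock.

After both shocks: AD is y = 1916 − 8p and SRAS is y = 1100 + 4p.
Setting them equal: 816 = 12p, so p = 68.
y = 1916 − 8·68 = 1372.

p = 68, y = 1372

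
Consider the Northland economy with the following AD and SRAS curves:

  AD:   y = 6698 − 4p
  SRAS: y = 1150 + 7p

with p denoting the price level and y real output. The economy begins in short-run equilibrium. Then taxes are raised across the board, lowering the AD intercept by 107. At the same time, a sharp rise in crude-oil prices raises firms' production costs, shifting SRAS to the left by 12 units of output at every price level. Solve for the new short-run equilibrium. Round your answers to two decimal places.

p = 495.73, y = 4608.09

After both shocks: AD is y = 6591 − 4p and SRAS is y = 1138 + 7p.
Setting them equal: 5453 = 11p, so p = 495.73.
Substituting into AD, y = 4608.09.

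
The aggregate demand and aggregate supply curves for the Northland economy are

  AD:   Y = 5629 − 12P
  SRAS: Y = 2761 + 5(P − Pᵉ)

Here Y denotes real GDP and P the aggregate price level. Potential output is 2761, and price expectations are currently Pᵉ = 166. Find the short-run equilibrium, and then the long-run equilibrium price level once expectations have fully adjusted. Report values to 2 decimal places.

Short run: with Pᵉ = 166, SRAS is Y = 1931 + 5P. Setting AD = SRAS gives 3698 = 17P, so P = 217.53 and Y = 5629 − 12P = 3018.65.
Output 3018.65 is above potential 2761, so over time expected prices rise and SRAS shifts left until Y returns to 2761.
Long run: Y = 2761 on the AD curve gives 2761 = 5629 − 12P, so P = 239.00.

Short run: P = 217.53, Y = 3018.65. Long run: P = 239.00.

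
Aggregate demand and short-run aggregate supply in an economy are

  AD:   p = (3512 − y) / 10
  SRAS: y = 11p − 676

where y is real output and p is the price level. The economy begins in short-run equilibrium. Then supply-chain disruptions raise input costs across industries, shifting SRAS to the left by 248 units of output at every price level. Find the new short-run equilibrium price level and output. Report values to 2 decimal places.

p = 211.24, y = 1399.62

This is a negative supply shock: SRAS shifts left.
New SRAS: y = 11p − 924.
Set AD = SRAS: 3512 − 10p = 11p − 924, so 4436 = 21p and p = 211.24.
Substituting into AD, y = 1399.62.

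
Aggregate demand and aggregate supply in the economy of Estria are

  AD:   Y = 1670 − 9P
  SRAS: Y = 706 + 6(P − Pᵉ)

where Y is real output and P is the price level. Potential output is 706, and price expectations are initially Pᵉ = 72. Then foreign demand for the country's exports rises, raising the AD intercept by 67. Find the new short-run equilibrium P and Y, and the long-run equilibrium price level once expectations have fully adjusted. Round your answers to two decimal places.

AD shifts right: new AD is Y = 1737 − 9P. With Pᵉ = 72, SRAS is Y = 274 + 6P.
Short run: 1737 − 9P = 274 + 6P gives 1463 = 15P, so P = 97.53 and Y = 1737 − 9P = 859.20.
Y = 859.20 is above potential 706; expectations adjust and SRAS shifts left until Y = 706.
Long run: on the new AD curve, 706 = 1737 − 9P gives P = 114.56.

Short run: P = 97.53, Y = 859.20. Long run: P = 114.56.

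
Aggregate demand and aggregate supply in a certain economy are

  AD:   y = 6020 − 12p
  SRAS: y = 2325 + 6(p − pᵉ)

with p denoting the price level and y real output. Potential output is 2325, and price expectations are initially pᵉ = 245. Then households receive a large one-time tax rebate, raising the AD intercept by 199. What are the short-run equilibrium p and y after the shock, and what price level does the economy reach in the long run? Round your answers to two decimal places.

AD shifts right: new AD is y = 6219 − 12p. With pᵉ = 245, SRAS is y = 855 + 6p.
Short run: 6219 − 12p = 855 + 6p gives 5364 = 18p, so p = 298.00 and y = 6219 − 12p = 2643.00.
y = 2643.00 is above potential 2325; expectations adjust and SRAS shifts left until y = 2325.
Long run: on the new AD curve, 2325 = 6219 − 12p gives p = 324.50.

Short run: p = 298.00, y = 2643.00. Long run: p = 324.50.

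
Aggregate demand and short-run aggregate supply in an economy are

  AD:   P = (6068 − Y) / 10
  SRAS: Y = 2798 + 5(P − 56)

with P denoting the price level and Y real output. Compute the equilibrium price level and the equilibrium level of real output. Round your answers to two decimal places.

Write SRAS as Y = 2798 + 5P − 280 = 2518 + 5P.
Rearrange AD to Y = 6068 − 10P.
Set AD = SRAS: 6068 − 10P = 2518 + 5P, so 3550 = 15P and P = 236.67.
Substituting into AD, Y = 6068 − 10P = 3701.33.

P = 236.67, Y = 3701.33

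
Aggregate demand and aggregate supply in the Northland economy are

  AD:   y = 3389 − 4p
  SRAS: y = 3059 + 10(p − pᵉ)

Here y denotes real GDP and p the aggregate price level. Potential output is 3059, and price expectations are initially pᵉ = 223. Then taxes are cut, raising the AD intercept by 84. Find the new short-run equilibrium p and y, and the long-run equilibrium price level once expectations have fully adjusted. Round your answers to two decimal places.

Short run: p = 188.86, y = 2717.57. Long run: p = 103.50.

AD shifts right: new AD is y = 3473 − 4p. With pᵉ = 223, SRAS is y = 829 + 10p.
Short run: 3473 − 4p = 829 + 10p gives 2644 = 14p, so p = 188.86 and y = 3473 − 4p = 2717.57.
y = 2717.57 is below potential 3059; expectations adjust and SRAS shifts right until y = 3059.
Long run: on the new AD curve, 3059 = 3473 − 4p gives p = 103.50.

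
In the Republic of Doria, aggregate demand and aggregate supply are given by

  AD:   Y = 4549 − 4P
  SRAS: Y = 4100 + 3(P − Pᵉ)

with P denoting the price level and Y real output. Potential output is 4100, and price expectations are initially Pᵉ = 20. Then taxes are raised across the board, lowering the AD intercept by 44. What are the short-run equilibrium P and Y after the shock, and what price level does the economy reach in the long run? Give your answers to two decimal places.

Short run: P = 66.43, Y = 4239.29. Long run: P = 101.25.

AD shifts left: new AD is Y = 4505 − 4P. With Pᵉ = 20, SRAS is Y = 4040 + 3P.
Short run: 4505 − 4P = 4040 + 3P gives 465 = 7P, so P = 66.43 and Y = 4505 − 4P = 4239.29.
Y = 4239.29 is above potential 4100; expectations adjust and SRAS shifts left until Y = 4100.
Long run: on the new AD curve, 4100 = 4505 − 4P gives P = 101.25.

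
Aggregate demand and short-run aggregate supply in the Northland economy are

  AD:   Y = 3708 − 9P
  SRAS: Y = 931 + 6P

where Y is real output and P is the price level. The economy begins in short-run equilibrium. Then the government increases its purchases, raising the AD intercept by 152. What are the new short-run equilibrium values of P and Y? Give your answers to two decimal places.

P = 195.27, Y = 2102.60

This is a positive demand shock: AD shifts right.
New AD: Y = 3860 − 9P.
Set AD = SRAS: 3860 − 9P = 931 + 6P, so 2929 = 15P and P = 195.27.
Substituting into AD, Y = 2102.60.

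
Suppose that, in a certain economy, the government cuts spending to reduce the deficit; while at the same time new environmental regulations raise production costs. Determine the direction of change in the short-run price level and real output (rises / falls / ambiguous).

The first event is a negative demand shock: AD shifts left, which by itself pushes P down and Y down.
The second is an adverse supply shock: SRAS shifts left, which by itself pushes P up and Y down.
The two shocks push P in opposite directions, so the effect on P is ambiguous. Both shocks push Y down, so Y falls.

Price level: ambiguous; output: falls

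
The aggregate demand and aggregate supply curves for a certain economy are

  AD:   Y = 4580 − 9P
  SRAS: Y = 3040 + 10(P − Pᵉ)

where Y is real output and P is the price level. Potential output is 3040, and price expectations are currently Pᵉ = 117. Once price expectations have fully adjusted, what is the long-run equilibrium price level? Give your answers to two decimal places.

Long-run P = 171.11

Short run: with Pᵉ = 117, SRAS is Y = 1870 + 10P. Setting AD = SRAS gives 2710 = 19P, so P = 142.63 and Y = 4580 − 9P = 3296.32.
Output 3296.32 is above potential 3040, so over time expected prices rise and SRAS shifts left until Y returns to 3040.
Long run: Y = 3040 on the AD curve gives 3040 = 4580 − 9P, so P = 171.11.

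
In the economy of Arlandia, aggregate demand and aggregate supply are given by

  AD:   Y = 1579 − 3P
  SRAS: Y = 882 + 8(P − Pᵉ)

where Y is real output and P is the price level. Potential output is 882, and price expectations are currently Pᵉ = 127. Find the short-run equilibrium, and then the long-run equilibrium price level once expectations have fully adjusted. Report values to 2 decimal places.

Short run: with Pᵉ = 127, SRAS is Y = 8P − 134. Setting AD = SRAS gives 1713 = 11P, so P = 155.73 and Y = 1579 − 3P = 1111.82.
Output 1111.82 is above potential 882, so over time expected prices rise and SRAS shifts left until Y returns to 882.
Long run: Y = 882 on the AD curve gives 882 = 1579 − 3P, so P = 232.33.

Short run: P = 155.73, Y = 1111.82. Long run: P = 232.33.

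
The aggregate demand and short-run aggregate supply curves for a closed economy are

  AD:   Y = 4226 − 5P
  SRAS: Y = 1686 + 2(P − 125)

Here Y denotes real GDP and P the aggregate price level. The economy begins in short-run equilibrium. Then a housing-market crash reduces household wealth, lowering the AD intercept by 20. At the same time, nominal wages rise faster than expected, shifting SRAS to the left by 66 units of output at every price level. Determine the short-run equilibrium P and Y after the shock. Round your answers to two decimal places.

After both shocks: AD is Y = 4206 − 5P and SRAS is Y = 1370 + 2P.
Setting them equal: 2836 = 7P, so P = 405.14.
Substituting into AD, Y = 2180.29.

P = 405.14, Y = 2180.29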